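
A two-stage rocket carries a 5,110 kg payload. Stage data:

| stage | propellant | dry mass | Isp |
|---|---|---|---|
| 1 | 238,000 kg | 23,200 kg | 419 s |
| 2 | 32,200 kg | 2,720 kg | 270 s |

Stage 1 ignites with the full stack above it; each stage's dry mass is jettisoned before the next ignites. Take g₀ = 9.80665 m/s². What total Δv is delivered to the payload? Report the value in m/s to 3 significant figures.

Ignition mass of stage 1 = 238,000+23,200 + 32,200+2,720 + 5,110 = 301,230 kg.
Stage 1: m₀ = 301,230 kg, m_f = 301,230 − 238,000 = 63,230 kg; Δv = 419×9.80665×ln(4.764) = 4109.0×1.5611 ≈ 6415 m/s.
Stage 2: m₀ = 40,030 kg, m_f = 40,030 − 32,200 = 7,830 kg; Δv = 270×9.80665×ln(5.112) = 2647.8×1.6317 ≈ 4320 m/s.
Total Δv = 6415 + 4320 = 10735 m/s.

Δv ≈ 10700 m/s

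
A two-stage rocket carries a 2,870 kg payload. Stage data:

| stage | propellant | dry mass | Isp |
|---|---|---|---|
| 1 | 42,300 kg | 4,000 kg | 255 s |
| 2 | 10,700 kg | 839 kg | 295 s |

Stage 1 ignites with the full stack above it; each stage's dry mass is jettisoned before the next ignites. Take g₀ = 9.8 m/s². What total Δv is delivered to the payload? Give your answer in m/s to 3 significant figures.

Δv ≈ 6910 m/s

Ignition mass of stage 1 = 42,300+4,000 + 10,700+839 + 2,870 = 60,709 kg.
Stage 1: m₀ = 60,709 kg, m_f = 60,709 − 42,300 = 18,409 kg; Δv = 255×9.8×ln(3.298) = 2499.0×1.1933 ≈ 2982 m/s.
Stage 2: m₀ = 14,409 kg, m_f = 14,409 − 10,700 = 3,709 kg; Δv = 295×9.8×ln(3.885) = 2891.0×1.3571 ≈ 3923 m/s.
Total Δv = 2982 + 3923 = 6905 m/s.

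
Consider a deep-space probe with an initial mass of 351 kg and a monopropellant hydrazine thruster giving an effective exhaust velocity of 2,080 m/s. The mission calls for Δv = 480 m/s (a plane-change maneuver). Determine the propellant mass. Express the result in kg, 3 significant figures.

m₀/m_f = exp(Δv / v_e) = exp(480 / 2080.0) = exp(0.2308) = 1.2596.
m_f = 351 / 1.2596 = 278.66 kg, so propellant = m₀ − m_f = 351 − 278.66 = 72.34 kg.

propellant mass ≈ 72.3 kg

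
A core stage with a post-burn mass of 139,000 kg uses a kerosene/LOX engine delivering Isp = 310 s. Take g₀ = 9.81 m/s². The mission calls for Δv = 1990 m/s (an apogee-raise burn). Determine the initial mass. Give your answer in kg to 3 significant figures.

initial mass ≈ 267000 kg

v_e = Isp · g₀ = 310 × 9.81 = 3041.1 m/s.
From the ideal rocket equation, m₀/m_f = exp(Δv / v_e) = exp(1990 / 3041.1) = exp(0.6544) = 1.9239.
m₀ = m_f × 1.9239 = 139,000 × 1.9239 = 267,422 kg.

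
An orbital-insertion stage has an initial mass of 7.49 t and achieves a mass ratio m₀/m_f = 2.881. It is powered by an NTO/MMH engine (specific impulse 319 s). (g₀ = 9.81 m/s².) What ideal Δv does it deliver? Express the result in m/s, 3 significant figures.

Δv ≈ 3310 m/s

v_e = Isp · g₀ = 319 × 9.81 = 3129.4 m/s.
From the ideal rocket equation, Δv = v_e · ln(2.881) = 3129.4 × 1.0581 ≈ 3311.3 m/s.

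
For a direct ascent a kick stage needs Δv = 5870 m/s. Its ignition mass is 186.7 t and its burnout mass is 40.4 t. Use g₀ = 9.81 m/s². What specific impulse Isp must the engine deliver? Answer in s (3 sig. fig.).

Isp ≈ 391 s

ln(m₀/m_f) = ln(186700/40400) = ln(4.621) = 1.5307.
From the ideal rocket equation, v_e = Δv / ln(m₀/m_f) = 5870 / 1.5307 = 3834.9 m/s.
Isp = v_e / g₀ = 3834.9 / 9.81 = 390.9 s.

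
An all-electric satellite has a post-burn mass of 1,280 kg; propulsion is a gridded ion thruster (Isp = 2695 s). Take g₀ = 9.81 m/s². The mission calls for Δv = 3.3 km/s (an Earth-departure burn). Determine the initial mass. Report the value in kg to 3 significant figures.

initial mass ≈ 1450 kg

v_e = Isp · g₀ = 2695 × 9.81 = 26438.0 m/s.
From the ideal rocket equation, m₀/m_f = exp(Δv / v_e) = exp(3300 / 26438.0) = exp(0.1248) = 1.1329.
m₀ = m_f × 1.1329 = 1,280 × 1.1329 = 1,450.11 kg.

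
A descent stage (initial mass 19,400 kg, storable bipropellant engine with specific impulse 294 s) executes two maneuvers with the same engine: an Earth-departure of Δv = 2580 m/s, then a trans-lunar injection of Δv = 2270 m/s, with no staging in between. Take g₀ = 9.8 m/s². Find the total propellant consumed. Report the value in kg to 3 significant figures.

total propellant consumed ≈ 15800 kg

v_e = Isp · g₀ = 294 × 9.8 = 2881.2 m/s.
After the first burn: m = 19400 × exp(−2580/2881.2) = 19400 × 0.40842 = 7,923.35 kg.
After the second burn: m = 7,923.35 × exp(−2270/2881.2) = 7,923.35 × 0.45481 = 3,603.62 kg.
Total propellant = m₀ − m_final = 19400 − 3,603.62 = 15,796.38 kg.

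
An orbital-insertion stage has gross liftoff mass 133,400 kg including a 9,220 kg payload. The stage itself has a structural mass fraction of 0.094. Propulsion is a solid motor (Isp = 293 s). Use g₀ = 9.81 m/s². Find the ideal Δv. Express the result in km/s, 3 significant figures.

Stage wet mass = m₀ − payload = 133,400 − 9,220 = 124,180 kg.
Stage dry mass = ε × stage wet mass = 0.094 × 124,180 = 11,672.9 kg.
Burnout mass m_f = stage dry + payload = 11,672.9 + 9,220 = 20,892.9 kg.
v_e = Isp · g₀ = 293 × 9.81 = 2874.3 m/s.
Using Δv = v_e ln(m₀/m_f): Δv = v_e · ln(133,400/20,892.9) = 2874.3 × ln(6.385) = 2874.3 × 1.8539 ≈ 5329 m/s.

Δv ≈ 5.33 km/s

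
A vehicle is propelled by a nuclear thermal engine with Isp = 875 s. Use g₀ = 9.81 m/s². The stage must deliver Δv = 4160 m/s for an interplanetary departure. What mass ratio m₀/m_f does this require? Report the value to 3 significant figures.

v_e = Isp · g₀ = 875 × 9.81 = 8583.8 m/s.
m₀/m_f = exp(Δv / v_e) = exp(4160 / 8583.8) = exp(0.4846) = 1.6236.

mass ratio ≈ 1.62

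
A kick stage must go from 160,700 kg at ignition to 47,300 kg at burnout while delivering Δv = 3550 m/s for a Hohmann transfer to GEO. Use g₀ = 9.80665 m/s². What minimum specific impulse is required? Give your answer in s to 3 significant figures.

ln(m₀/m_f) = ln(160700/47300) = ln(3.397) = 1.2230.
v_e = Δv / ln(m₀/m_f) = 3550 / 1.2230 = 2902.6 m/s.
Isp = v_e / g₀ = 2902.6 / 9.80665 = 296.0 s.

Isp ≈ 296 s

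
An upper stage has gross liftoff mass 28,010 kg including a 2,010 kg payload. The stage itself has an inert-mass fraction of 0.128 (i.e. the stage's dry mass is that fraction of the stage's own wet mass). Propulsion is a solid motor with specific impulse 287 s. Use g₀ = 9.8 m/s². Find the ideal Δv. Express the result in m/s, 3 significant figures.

Stage wet mass = m₀ − payload = 28,010 − 2,010 = 26,000 kg.
Stage dry mass = ε × stage wet mass = 0.128 × 26,000 = 3,328 kg.
Burnout mass m_f = stage dry + payload = 3,328 + 2,010 = 5,338 kg.
v_e = Isp · g₀ = 287 × 9.8 = 2812.6 m/s.
Δv = v_e · ln(28,010/5,338) = 2812.6 × ln(5.247) = 2812.6 × 1.6577 ≈ 4662 m/s.

Δv ≈ 4660 m/s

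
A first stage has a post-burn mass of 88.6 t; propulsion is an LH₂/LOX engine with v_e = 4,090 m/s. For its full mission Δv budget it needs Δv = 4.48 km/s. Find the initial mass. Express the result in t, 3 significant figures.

initial mass ≈ 265 t

m₀/m_f = exp(Δv / v_e) = exp(4480 / 4090.0) = exp(1.0954) = 2.9902.
m₀ = m_f × 2.9902 = 88.6 × 2.9902 = 264.932 t.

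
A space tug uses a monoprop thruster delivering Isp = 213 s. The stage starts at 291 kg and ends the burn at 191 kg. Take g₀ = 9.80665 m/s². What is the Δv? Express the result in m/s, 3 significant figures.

v_e = Isp · g₀ = 213 × 9.80665 = 2088.8 m/s.
Δv = v_e · ln(m₀/m_f) = 2088.8 × ln(1.524) = 2088.8 × 0.4210 ≈ 879.5 m/s.

Δv ≈ 879 m/s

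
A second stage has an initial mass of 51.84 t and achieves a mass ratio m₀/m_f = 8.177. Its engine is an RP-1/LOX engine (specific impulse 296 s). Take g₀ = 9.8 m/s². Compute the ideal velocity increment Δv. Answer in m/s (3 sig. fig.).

v_e = Isp · g₀ = 296 × 9.8 = 2900.8 m/s.
From the ideal rocket equation, Δv = v_e · ln(8.177) = 2900.8 × 2.1013 ≈ 6095.5 m/s.

Δv ≈ 6100 m/s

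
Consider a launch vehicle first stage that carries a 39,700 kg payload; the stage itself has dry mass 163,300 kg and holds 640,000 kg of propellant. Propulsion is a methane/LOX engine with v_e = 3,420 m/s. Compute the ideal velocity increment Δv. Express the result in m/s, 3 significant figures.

Δv ≈ 4870 m/s

m₀ = payload + dry + propellant = 39,700 + 163,300 + 640,000 = 843,000 kg.
m_f = payload + dry = 39,700 + 163,300 = 203,000 kg.
From the ideal rocket equation, Δv = v_e · ln(m₀/m_f) = 3420.0 × ln(4.153) = 3420.0 × 1.4238 ≈ 4869.3 m/s.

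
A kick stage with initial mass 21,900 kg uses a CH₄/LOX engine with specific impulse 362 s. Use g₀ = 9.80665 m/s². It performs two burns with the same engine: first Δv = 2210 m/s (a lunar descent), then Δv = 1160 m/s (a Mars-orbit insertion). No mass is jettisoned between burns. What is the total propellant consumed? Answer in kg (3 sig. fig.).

total propellant consumed ≈ 13400 kg

v_e = Isp · g₀ = 362 × 9.80665 = 3550.0 m/s.
After the first burn: m = 21900 × exp(−2210/3550.0) = 21900 × 0.53658 = 11,751.1 kg.
After the second burn: m = 11,751.1 × exp(−1160/3550.0) = 11,751.1 × 0.72126 = 8,475.6 kg.
Total propellant = m₀ − m_final = 21900 − 8,475.6 = 13,424.4 kg.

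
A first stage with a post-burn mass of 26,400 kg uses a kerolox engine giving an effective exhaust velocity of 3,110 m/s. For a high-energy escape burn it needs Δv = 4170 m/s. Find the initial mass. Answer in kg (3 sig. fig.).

initial mass ≈ 101000 kg

m₀/m_f = exp(Δv / v_e) = exp(4170 / 3110.0) = exp(1.3408) = 3.8222.
m₀ = m_f × 3.8222 = 26,400 × 3.8222 = 100,906 kg.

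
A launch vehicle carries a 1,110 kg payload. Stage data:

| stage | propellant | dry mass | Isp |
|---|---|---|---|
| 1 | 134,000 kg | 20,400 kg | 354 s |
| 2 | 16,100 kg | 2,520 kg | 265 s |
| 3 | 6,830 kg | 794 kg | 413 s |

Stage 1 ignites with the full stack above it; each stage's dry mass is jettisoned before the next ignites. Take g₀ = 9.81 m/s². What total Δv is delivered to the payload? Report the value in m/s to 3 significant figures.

Ignition mass of stage 1 = 134,000+20,400 + 16,100+2,520 + 6,830+794 + 1,110 = 181,754 kg.
Stage 1: m₀ = 181,754 kg, m_f = 181,754 − 134,000 = 47,754 kg; Δv = 354×9.81×ln(3.806) = 3472.7×1.3366 ≈ 4642 m/s.
Stage 2: m₀ = 27,354 kg, m_f = 27,354 − 16,100 = 11,254 kg; Δv = 265×9.81×ln(2.431) = 2599.7×0.8881 ≈ 2309 m/s.
Stage 3: m₀ = 8,734 kg, m_f = 8,734 − 6,830 = 1,904 kg; Δv = 413×9.81×ln(4.587) = 4051.5×1.5233 ≈ 6172 m/s.
Total Δv = 4642 + 2309 + 6172 = 13123 m/s.

Δv ≈ 13100 m/s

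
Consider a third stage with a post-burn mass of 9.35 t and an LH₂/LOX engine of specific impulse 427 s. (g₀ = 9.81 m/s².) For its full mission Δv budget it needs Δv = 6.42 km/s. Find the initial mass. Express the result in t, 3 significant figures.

v_e = Isp · g₀ = 427 × 9.81 = 4188.9 m/s.
Using Δv = v_e ln(m₀/m_f): m₀/m_f = exp(Δv / v_e) = exp(6420 / 4188.9) = exp(1.5326) = 4.6304.
m₀ = m_f × 4.6304 = 9.35 × 4.6304 = 43.2942 t.

initial mass ≈ 43.3 t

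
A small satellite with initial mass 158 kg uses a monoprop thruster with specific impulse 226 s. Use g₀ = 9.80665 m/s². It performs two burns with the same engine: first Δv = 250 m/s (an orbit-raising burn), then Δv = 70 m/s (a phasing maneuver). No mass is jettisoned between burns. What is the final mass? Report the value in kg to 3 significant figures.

v_e = Isp · g₀ = 226 × 9.80665 = 2216.3 m/s.
After the first burn: m = 158 × exp(−250/2216.3) = 158 × 0.89333 = 141.146 kg.
After the second burn: m = 141.146 × exp(−70/2216.3) = 141.146 × 0.96891 = 136.758 kg.

final mass ≈ 137 kg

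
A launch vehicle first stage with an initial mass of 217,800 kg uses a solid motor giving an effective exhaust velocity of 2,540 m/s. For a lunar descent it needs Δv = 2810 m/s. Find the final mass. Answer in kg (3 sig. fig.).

final mass ≈ 72000 kg

Using Δv = v_e ln(m₀/m_f): m₀/m_f = exp(Δv / v_e) = exp(2810 / 2540.0) = exp(1.1063) = 3.0231.
m_f = m₀ / 3.0231 = 217,800 / 3.0231 = 72,045.3 kg.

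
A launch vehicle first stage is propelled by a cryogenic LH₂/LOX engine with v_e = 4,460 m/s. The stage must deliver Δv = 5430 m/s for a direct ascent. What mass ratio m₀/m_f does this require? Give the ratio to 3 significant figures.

Rocket equation: m₀/m_f = exp(Δv / v_e) = exp(5430 / 4460.0) = exp(1.2175) = 3.3787.

mass ratio ≈ 3.38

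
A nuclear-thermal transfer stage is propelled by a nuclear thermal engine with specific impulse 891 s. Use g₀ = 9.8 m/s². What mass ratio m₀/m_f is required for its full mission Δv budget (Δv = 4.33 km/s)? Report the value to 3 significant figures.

v_e = Isp · g₀ = 891 × 9.8 = 8731.8 m/s.
By the Tsiolkovsky rocket equation, m₀/m_f = exp(Δv / v_e) = exp(4330 / 8731.8) = exp(0.4959) = 1.6420.

mass ratio ≈ 1.64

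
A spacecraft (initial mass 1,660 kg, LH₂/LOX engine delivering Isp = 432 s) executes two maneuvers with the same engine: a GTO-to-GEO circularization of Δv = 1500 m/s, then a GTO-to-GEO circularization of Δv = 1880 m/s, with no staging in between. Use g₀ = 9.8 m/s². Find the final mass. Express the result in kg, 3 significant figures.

v_e = Isp · g₀ = 432 × 9.8 = 4233.6 m/s.
After the first burn: m = 1660 × exp(−1500/4233.6) = 1660 × 0.70166 = 1,164.76 kg.
After the second burn: m = 1,164.76 × exp(−1880/4233.6) = 1,164.76 × 0.64142 = 747.1 kg.

final mass ≈ 747 kg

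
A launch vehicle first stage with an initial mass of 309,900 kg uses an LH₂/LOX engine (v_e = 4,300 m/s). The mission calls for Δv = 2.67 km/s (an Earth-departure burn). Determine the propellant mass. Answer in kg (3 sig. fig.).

propellant mass ≈ 143000 kg

By the Tsiolkovsky rocket equation, m₀/m_f = exp(Δv / v_e) = exp(2670 / 4300.0) = exp(0.6209) = 1.8607.
m_f = 309,900 / 1.8607 = 166,550 kg, so propellant = m₀ − m_f = 309,900 − 166,550 = 143,350 kg.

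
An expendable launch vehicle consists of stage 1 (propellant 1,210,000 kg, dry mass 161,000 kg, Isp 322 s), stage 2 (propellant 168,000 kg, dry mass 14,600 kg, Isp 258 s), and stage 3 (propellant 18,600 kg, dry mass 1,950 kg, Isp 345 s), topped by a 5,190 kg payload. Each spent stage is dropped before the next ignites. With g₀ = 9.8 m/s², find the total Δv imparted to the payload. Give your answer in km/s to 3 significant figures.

Δv ≈ 13.1 km/s

Ignition mass of stage 1 = 1,210,000+161,000 + 168,000+14,600 + 18,600+1,950 + 5,190 = 1,579,340 kg.
Stage 1: m₀ = 1,579,340 kg, m_f = 1,579,340 − 1,210,000 = 369,340 kg; Δv = 322×9.8×ln(4.276) = 3155.6×1.4530 ≈ 4585 m/s.
Stage 2: m₀ = 208,340 kg, m_f = 208,340 − 168,000 = 40,340 kg; Δv = 258×9.8×ln(5.165) = 2528.4×1.6418 ≈ 4151 m/s.
Stage 3: m₀ = 25,740 kg, m_f = 25,740 − 18,600 = 7,140 kg; Δv = 345×9.8×ln(3.605) = 3381.0×1.2823 ≈ 4336 m/s.
Total Δv = 4585 + 4151 + 4336 = 13072 m/s.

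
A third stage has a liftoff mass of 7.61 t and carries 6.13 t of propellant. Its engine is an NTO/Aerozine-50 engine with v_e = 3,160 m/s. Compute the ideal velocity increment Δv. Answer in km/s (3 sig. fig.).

Δv ≈ 5.17 km/s

m_f = m₀ − m_prop = 7.61 − 6.13 = 1.48 t.
Rocket equation: Δv = v_e · ln(m₀/m_f) = 3160.0 × ln(5.142) = 3160.0 × 1.6374 ≈ 5174.3 m/s.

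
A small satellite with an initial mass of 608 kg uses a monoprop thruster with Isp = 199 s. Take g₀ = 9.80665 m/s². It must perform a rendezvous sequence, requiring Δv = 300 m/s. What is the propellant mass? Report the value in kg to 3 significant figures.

propellant mass ≈ 86.6 kg

v_e = Isp · g₀ = 199 × 9.80665 = 1951.5 m/s.
Using Δv = v_e ln(m₀/m_f): m₀/m_f = exp(Δv / v_e) = exp(300 / 1951.5) = exp(0.1537) = 1.1662.
m_f = 608 / 1.1662 = 521.351 kg, so propellant = m₀ − m_f = 608 − 521.351 = 86.649 kg.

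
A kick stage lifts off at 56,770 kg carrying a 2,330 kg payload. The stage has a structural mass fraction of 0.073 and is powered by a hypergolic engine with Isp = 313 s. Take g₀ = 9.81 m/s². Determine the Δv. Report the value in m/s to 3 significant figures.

Δv ≈ 6750 m/s

Stage wet mass = m₀ − payload = 56,770 − 2,330 = 54,440 kg.
Stage dry mass = ε × stage wet mass = 0.073 × 54,440 = 3,974.12 kg.
Burnout mass m_f = stage dry + payload = 3,974.12 + 2,330 = 6,304.12 kg.
v_e = Isp · g₀ = 313 × 9.81 = 3070.5 m/s.
Δv = v_e · ln(56,770/6,304.12) = 3070.5 × ln(9.005) = 3070.5 × 2.1978 ≈ 6748 m/s.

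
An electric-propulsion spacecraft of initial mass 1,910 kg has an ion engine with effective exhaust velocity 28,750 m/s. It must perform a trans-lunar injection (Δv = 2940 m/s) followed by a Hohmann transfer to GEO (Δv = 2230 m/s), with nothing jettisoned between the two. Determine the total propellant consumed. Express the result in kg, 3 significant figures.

After the first burn: m = 1910 × exp(−2940/28750.0) = 1910 × 0.90279 = 1,724.33 kg.
After the second burn: m = 1,724.33 × exp(−2230/28750.0) = 1,724.33 × 0.92537 = 1,595.64 kg.
Total propellant = m₀ − m_final = 1910 − 1,595.64 = 314.36 kg.

total propellant consumed ≈ 314 kg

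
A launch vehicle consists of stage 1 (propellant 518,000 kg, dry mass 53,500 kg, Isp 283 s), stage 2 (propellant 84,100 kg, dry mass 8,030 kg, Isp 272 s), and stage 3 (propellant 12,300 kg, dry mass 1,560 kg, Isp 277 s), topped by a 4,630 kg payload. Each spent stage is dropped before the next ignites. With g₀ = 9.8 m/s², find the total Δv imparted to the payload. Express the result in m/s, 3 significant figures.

Δv ≈ 10700 m/s

Ignition mass of stage 1 = 518,000+53,500 + 84,100+8,030 + 12,300+1,560 + 4,630 = 682,120 kg.
Stage 1: m₀ = 682,120 kg, m_f = 682,120 − 518,000 = 164,120 kg; Δv = 283×9.8×ln(4.156) = 2773.4×1.4246 ≈ 3951 m/s.
Stage 2: m₀ = 110,620 kg, m_f = 110,620 − 84,100 = 26,520 kg; Δv = 272×9.8×ln(4.171) = 2665.6×1.4282 ≈ 3807 m/s.
Stage 3: m₀ = 18,490 kg, m_f = 18,490 − 12,300 = 6,190 kg; Δv = 277×9.8×ln(2.987) = 2714.6×1.0943 ≈ 2971 m/s.
Total Δv = 3951 + 3807 + 2971 = 10729 m/s.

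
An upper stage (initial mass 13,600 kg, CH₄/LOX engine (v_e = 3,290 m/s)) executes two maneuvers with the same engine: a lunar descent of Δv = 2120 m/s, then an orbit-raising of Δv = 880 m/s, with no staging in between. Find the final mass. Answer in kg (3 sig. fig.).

After the first burn: m = 13600 × exp(−2120/3290.0) = 13600 × 0.52499 = 7,139.86 kg.
After the second burn: m = 7,139.86 × exp(−880/3290.0) = 7,139.86 × 0.76531 = 5,464.21 kg.

final mass ≈ 5460 kg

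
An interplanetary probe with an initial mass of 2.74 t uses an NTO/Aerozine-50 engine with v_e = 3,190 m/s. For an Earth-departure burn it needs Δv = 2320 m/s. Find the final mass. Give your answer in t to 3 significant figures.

final mass ≈ 1.32 t

Rocket equation: m₀/m_f = exp(Δv / v_e) = exp(2320 / 3190.0) = exp(0.7273) = 2.0694.
m_f = m₀ / 2.0694 = 2.74 / 2.0694 = 1.32406 t.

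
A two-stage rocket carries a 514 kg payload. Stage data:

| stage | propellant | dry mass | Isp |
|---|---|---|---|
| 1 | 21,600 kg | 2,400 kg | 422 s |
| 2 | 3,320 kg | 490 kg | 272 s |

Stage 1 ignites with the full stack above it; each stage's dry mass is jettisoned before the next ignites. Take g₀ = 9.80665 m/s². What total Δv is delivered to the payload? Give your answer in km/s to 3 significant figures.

Ignition mass of stage 1 = 21,600+2,400 + 3,320+490 + 514 = 28,324 kg.
Stage 1: m₀ = 28,324 kg, m_f = 28,324 − 21,600 = 6,724 kg; Δv = 422×9.80665×ln(4.212) = 4138.4×1.4380 ≈ 5951 m/s.
Stage 2: m₀ = 4,324 kg, m_f = 4,324 − 3,320 = 1,004 kg; Δv = 272×9.80665×ln(4.307) = 2667.4×1.4602 ≈ 3895 m/s.
Total Δv = 5951 + 3895 = 9846 m/s.

Δv ≈ 9.85 km/s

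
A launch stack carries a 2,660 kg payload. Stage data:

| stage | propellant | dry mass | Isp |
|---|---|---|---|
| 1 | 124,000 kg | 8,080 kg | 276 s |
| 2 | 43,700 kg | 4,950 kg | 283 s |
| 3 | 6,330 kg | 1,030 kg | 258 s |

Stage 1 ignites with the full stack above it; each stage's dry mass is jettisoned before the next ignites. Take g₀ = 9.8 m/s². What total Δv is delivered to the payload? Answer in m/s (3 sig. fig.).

Ignition mass of stage 1 = 124,000+8,080 + 43,700+4,950 + 6,330+1,030 + 2,660 = 190,750 kg.
Stage 1: m₀ = 190,750 kg, m_f = 190,750 − 124,000 = 66,750 kg; Δv = 276×9.8×ln(2.858) = 2704.8×1.0500 ≈ 2840 m/s.
Stage 2: m₀ = 58,670 kg, m_f = 58,670 − 43,700 = 14,970 kg; Δv = 283×9.8×ln(3.919) = 2773.4×1.3659 ≈ 3788 m/s.
Stage 3: m₀ = 10,020 kg, m_f = 10,020 − 6,330 = 3,690 kg; Δv = 258×9.8×ln(2.715) = 2528.4×0.9990 ≈ 2526 m/s.
Total Δv = 2840 + 3788 + 2526 = 9154 m/s.

Δv ≈ 9150 m/s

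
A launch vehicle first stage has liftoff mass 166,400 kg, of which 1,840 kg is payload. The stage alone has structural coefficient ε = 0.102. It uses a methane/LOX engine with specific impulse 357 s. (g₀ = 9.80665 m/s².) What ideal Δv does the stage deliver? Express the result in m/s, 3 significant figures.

Stage wet mass = m₀ − payload = 166,400 − 1,840 = 164,560 kg.
Stage dry mass = ε × stage wet mass = 0.102 × 164,560 = 16,785.1 kg.
Burnout mass m_f = stage dry + payload = 16,785.1 + 1,840 = 18,625.1 kg.
v_e = Isp · g₀ = 357 × 9.80665 = 3501.0 m/s.
From the ideal rocket equation, Δv = v_e · ln(166,400/18,625.1) = 3501.0 × ln(8.934) = 3501.0 × 2.1899 ≈ 7667 m/s.

Δv ≈ 7670 m/s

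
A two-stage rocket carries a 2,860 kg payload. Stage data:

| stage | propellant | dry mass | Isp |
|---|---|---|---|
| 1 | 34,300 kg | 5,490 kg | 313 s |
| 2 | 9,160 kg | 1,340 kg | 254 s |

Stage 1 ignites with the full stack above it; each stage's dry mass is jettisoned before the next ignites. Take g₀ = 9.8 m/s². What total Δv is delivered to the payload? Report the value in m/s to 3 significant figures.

Δv ≈ 6060 m/s

Ignition mass of stage 1 = 34,300+5,490 + 9,160+1,340 + 2,860 = 53,150 kg.
Stage 1: m₀ = 53,150 kg, m_f = 53,150 − 34,300 = 18,850 kg; Δv = 313×9.8×ln(2.82) = 3067.4×1.0366 ≈ 3180 m/s.
Stage 2: m₀ = 13,360 kg, m_f = 13,360 − 9,160 = 4,200 kg; Δv = 254×9.8×ln(3.181) = 2489.2×1.1572 ≈ 2880 m/s.
Total Δv = 3180 + 2880 = 6060 m/s.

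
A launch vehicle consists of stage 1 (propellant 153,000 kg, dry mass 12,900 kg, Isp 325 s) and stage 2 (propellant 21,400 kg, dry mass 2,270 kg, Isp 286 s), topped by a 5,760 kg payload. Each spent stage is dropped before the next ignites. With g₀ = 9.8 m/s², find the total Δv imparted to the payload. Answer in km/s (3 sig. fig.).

Δv ≈ 8.51 km/s

Ignition mass of stage 1 = 153,000+12,900 + 21,400+2,270 + 5,760 = 195,330 kg.
Stage 1: m₀ = 195,330 kg, m_f = 195,330 − 153,000 = 42,330 kg; Δv = 325×9.8×ln(4.614) = 3185.0×1.5292 ≈ 4870 m/s.
Stage 2: m₀ = 29,430 kg, m_f = 29,430 − 21,400 = 8,030 kg; Δv = 286×9.8×ln(3.665) = 2802.8×1.2988 ≈ 3640 m/s.
Total Δv = 4870 + 3640 = 8510 m/s.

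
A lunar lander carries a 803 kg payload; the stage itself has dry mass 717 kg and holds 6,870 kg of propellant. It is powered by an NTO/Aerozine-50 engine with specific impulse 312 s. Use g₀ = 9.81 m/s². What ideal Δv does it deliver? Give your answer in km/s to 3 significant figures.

v_e = Isp · g₀ = 312 × 9.81 = 3060.7 m/s.
m₀ = payload + dry + propellant = 803 + 717 + 6,870 = 8,390 kg.
m_f = payload + dry = 803 + 717 = 1,520 kg.
Δv = v_e · ln(m₀/m_f) = 3060.7 × ln(5.52) = 3060.7 × 1.7083 ≈ 5228.7 m/s.

Δv ≈ 5.23 km/s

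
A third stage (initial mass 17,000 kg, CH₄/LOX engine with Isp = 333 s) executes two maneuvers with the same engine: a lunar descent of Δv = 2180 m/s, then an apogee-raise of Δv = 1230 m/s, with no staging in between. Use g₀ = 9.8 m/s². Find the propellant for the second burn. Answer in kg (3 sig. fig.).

propellant for the second burn ≈ 2740 kg

v_e = Isp · g₀ = 333 × 9.8 = 3263.4 m/s.
After the first burn: m = 17000 × exp(−2180/3263.4) = 17000 × 0.51273 = 8,716.41 kg.
After the second burn: m = 8,716.41 × exp(−1230/3263.4) = 8,716.41 × 0.68598 = 5,979.28 kg.
Second-burn propellant = 8,716.41 − 5,979.28 = 2,737.13 kg.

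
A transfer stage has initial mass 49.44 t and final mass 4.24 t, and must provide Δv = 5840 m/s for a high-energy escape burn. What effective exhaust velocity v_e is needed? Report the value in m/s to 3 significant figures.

ln(m₀/m_f) = ln(49440/4240) = ln(11.66) = 2.4562.
v_e = Δv / ln(m₀/m_f) = 5840 / 2.4562 = 2377.7 m/s.

v_e ≈ 2380 m/s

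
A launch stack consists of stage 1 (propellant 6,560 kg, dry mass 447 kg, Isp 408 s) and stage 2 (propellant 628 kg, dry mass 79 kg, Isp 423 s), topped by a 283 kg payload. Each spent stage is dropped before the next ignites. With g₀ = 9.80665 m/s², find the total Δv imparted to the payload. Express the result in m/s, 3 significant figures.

Δv ≈ 11000 m/s

Ignition mass of stage 1 = 6,560+447 + 628+79 + 283 = 7,997 kg.
Stage 1: m₀ = 7,997 kg, m_f = 7,997 − 6,560 = 1,437 kg; Δv = 408×9.80665×ln(5.565) = 4001.1×1.7165 ≈ 6868 m/s.
Stage 2: m₀ = 990 kg, m_f = 990 − 628 = 362 kg; Δv = 423×9.80665×ln(2.735) = 4148.2×1.0061 ≈ 4173 m/s.
Total Δv = 6868 + 4173 = 11041 m/s.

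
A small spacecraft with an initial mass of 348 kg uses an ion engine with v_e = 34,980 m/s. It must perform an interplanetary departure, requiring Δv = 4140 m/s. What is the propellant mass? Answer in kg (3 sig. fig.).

By the Tsiolkovsky rocket equation, m₀/m_f = exp(Δv / v_e) = exp(4140 / 34980.0) = exp(0.1184) = 1.1256.
m_f = 348 / 1.1256 = 309.168 kg, so propellant = m₀ − m_f = 348 − 309.168 = 38.832 kg.

propellant mass ≈ 38.8 kg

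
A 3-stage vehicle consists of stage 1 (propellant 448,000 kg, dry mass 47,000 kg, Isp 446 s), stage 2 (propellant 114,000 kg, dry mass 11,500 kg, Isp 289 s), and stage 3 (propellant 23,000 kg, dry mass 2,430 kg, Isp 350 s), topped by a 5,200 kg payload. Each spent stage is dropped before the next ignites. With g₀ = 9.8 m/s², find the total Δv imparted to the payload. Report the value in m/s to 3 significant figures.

Ignition mass of stage 1 = 448,000+47,000 + 114,000+11,500 + 23,000+2,430 + 5,200 = 651,130 kg.
Stage 1: m₀ = 651,130 kg, m_f = 651,130 − 448,000 = 203,130 kg; Δv = 446×9.8×ln(3.205) = 4370.8×1.1649 ≈ 5091 m/s.
Stage 2: m₀ = 156,130 kg, m_f = 156,130 − 114,000 = 42,130 kg; Δv = 289×9.8×ln(3.706) = 2832.2×1.3099 ≈ 3710 m/s.
Stage 3: m₀ = 30,630 kg, m_f = 30,630 − 23,000 = 7,630 kg; Δv = 350×9.8×ln(4.014) = 3430.0×1.3899 ≈ 4767 m/s.
Total Δv = 5091 + 3710 + 4767 = 13568 m/s.

Δv ≈ 13600 m/s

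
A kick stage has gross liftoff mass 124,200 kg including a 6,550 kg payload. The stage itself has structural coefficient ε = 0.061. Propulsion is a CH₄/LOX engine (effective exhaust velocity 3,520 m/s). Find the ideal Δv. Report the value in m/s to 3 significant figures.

Stage wet mass = m₀ − payload = 124,200 − 6,550 = 117,650 kg.
Stage dry mass = ε × stage wet mass = 0.061 × 117,650 = 7,176.65 kg.
Burnout mass m_f = stage dry + payload = 7,176.65 + 6,550 = 13,726.65 kg.
By the Tsiolkovsky rocket equation, Δv = v_e · ln(124,200/13,726.65) = 3520.0 × ln(9.048) = 3520.0 × 2.2026 ≈ 7753 m/s.

Δv ≈ 7750 m/s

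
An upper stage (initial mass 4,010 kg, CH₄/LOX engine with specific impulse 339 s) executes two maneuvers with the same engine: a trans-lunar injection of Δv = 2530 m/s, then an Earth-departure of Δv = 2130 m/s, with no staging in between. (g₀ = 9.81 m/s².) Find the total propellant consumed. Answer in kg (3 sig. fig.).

total propellant consumed ≈ 3020 kg

v_e = Isp · g₀ = 339 × 9.81 = 3325.6 m/s.
After the first burn: m = 4010 × exp(−2530/3325.6) = 4010 × 0.46731 = 1,873.91 kg.
After the second burn: m = 1,873.91 × exp(−2130/3325.6) = 1,873.91 × 0.52704 = 987.626 kg.
Total propellant = m₀ − m_final = 4010 − 987.626 = 3,022.374 kg.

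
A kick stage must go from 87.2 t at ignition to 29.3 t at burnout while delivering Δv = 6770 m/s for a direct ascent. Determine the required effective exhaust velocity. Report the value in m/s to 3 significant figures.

v_e ≈ 6210 m/s

ln(m₀/m_f) = ln(87200/29300) = ln(2.976) = 1.0906.
Using Δv = v_e ln(m₀/m_f): v_e = Δv / ln(m₀/m_f) = 6770 / 1.0906 = 6207.5 m/s.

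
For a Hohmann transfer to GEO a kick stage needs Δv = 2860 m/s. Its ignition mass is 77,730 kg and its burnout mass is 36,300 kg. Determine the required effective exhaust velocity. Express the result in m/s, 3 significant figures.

v_e ≈ 3760 m/s

ln(m₀/m_f) = ln(77730/36300) = ln(2.141) = 0.7614.
v_e = Δv / ln(m₀/m_f) = 2860 / 0.7614 = 3756.1 m/s.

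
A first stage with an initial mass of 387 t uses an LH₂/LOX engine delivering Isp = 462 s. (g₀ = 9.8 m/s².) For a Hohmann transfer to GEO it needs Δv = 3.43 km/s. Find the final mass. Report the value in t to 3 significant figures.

v_e = Isp · g₀ = 462 × 9.8 = 4527.6 m/s.
Rocket equation: m₀/m_f = exp(Δv / v_e) = exp(3430 / 4527.6) = exp(0.7576) = 2.1331.
m_f = m₀ / 2.1331 = 387 / 2.1331 = 181.426 t.

final mass ≈ 181 t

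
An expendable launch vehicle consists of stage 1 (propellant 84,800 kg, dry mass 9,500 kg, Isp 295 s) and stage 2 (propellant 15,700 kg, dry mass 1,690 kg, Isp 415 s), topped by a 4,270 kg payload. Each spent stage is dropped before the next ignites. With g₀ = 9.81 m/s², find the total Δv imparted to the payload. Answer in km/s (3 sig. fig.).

Ignition mass of stage 1 = 84,800+9,500 + 15,700+1,690 + 4,270 = 115,960 kg.
Stage 1: m₀ = 115,960 kg, m_f = 115,960 − 84,800 = 31,160 kg; Δv = 295×9.81×ln(3.721) = 2894.0×1.3141 ≈ 3803 m/s.
Stage 2: m₀ = 21,660 kg, m_f = 21,660 − 15,700 = 5,960 kg; Δv = 415×9.81×ln(3.634) = 4071.2×1.2904 ≈ 5253 m/s.
Total Δv = 3803 + 5253 = 9056 m/s.

Δv ≈ 9.06 km/s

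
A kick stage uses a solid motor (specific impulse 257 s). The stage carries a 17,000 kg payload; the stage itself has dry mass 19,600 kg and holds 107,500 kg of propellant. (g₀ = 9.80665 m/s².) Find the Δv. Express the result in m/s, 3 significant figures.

v_e = Isp · g₀ = 257 × 9.80665 = 2520.3 m/s.
m₀ = payload + dry + propellant = 17,000 + 19,600 + 107,500 = 144,100 kg.
m_f = payload + dry = 17,000 + 19,600 = 36,600 kg.
Using Δv = v_e ln(m₀/m_f): Δv = v_e · ln(m₀/m_f) = 2520.3 × ln(3.937) = 2520.3 × 1.3705 ≈ 3454.0 m/s.

Δv ≈ 3450 m/s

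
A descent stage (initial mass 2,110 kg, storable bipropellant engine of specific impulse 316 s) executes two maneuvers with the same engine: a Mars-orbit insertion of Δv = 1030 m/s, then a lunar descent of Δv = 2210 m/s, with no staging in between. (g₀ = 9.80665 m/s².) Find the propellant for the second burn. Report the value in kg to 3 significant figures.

v_e = Isp · g₀ = 316 × 9.80665 = 3098.9 m/s.
After the first burn: m = 2110 × exp(−1030/3098.9) = 2110 × 0.71722 = 1,513.33 kg.
After the second burn: m = 1,513.33 × exp(−2210/3098.9) = 1,513.33 × 0.49010 = 741.683 kg.
Second-burn propellant = 1,513.33 − 741.683 = 771.647 kg.

propellant for the second burn ≈ 772 kg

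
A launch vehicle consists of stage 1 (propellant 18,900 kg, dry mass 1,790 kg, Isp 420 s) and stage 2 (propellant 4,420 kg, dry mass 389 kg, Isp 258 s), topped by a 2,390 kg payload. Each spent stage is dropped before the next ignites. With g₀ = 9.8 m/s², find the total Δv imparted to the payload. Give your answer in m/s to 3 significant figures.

Δv ≈ 7070 m/s

Ignition mass of stage 1 = 18,900+1,790 + 4,420+389 + 2,390 = 27,889 kg.
Stage 1: m₀ = 27,889 kg, m_f = 27,889 − 18,900 = 8,989 kg; Δv = 420×9.8×ln(3.103) = 4116.0×1.1322 ≈ 4660 m/s.
Stage 2: m₀ = 7,199 kg, m_f = 7,199 − 4,420 = 2,779 kg; Δv = 258×9.8×ln(2.591) = 2528.4×0.9519 ≈ 2407 m/s.
Total Δv = 4660 + 2407 = 7067 m/s.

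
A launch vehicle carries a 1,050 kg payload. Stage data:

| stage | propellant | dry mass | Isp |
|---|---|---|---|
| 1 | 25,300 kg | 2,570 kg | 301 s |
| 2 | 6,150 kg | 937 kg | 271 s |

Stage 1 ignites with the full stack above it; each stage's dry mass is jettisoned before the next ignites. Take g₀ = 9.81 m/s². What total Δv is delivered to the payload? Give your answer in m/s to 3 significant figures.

Δv ≈ 7330 m/s

Ignition mass of stage 1 = 25,300+2,570 + 6,150+937 + 1,050 = 36,007 kg.
Stage 1: m₀ = 36,007 kg, m_f = 36,007 − 25,300 = 10,707 kg; Δv = 301×9.81×ln(3.363) = 2952.8×1.2128 ≈ 3581 m/s.
Stage 2: m₀ = 8,137 kg, m_f = 8,137 − 6,150 = 1,987 kg; Δv = 271×9.81×ln(4.095) = 2658.5×1.4098 ≈ 3748 m/s.
Total Δv = 3581 + 3748 = 7329 m/s.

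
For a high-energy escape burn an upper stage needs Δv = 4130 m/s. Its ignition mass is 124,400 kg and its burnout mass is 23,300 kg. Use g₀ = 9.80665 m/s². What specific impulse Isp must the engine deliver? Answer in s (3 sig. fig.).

ln(m₀/m_f) = ln(124400/23300) = ln(5.339) = 1.6750.
By the Tsiolkovsky rocket equation, v_e = Δv / ln(m₀/m_f) = 4130 / 1.6750 = 2465.6 m/s.
Isp = v_e / g₀ = 2465.6 / 9.80665 = 251.4 s.

Isp ≈ 251 s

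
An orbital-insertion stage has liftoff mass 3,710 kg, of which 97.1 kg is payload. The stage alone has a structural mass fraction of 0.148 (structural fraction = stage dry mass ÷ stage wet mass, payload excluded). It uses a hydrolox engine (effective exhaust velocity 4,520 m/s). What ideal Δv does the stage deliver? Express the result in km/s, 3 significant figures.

Δv ≈ 8.00 km/s

Stage wet mass = m₀ − payload = 3,710 − 97.1 = 3,612.9 kg.
Stage dry mass = ε × stage wet mass = 0.148 × 3,612.9 = 534.709 kg.
Burnout mass m_f = stage dry + payload = 534.709 + 97.1 = 631.809 kg.
Δv = v_e · ln(3,710/631.809) = 4520.0 × ln(5.872) = 4520.0 × 1.7702 ≈ 8001 m/s.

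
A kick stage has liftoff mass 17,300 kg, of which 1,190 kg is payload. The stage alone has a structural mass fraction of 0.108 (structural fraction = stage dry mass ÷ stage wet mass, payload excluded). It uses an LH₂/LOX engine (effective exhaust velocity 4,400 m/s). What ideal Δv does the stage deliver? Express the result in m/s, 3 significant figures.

Stage wet mass = m₀ − payload = 17,300 − 1,190 = 16,110 kg.
Stage dry mass = ε × stage wet mass = 0.108 × 16,110 = 1,739.88 kg.
Burnout mass m_f = stage dry + payload = 1,739.88 + 1,190 = 2,929.88 kg.
By the Tsiolkovsky rocket equation, Δv = v_e · ln(17,300/2,929.88) = 4400.0 × ln(5.905) = 4400.0 × 1.7757 ≈ 7813 m/s.

Δv ≈ 7810 m/s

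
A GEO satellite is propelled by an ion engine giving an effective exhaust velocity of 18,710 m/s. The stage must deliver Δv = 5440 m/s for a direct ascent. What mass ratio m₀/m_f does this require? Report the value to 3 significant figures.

mass ratio ≈ 1.34

m₀/m_f = exp(Δv / v_e) = exp(5440 / 18710.0) = exp(0.2908) = 1.3374.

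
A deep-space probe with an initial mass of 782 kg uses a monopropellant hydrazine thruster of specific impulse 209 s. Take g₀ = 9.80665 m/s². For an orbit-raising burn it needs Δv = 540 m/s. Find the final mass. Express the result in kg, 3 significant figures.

v_e = Isp · g₀ = 209 × 9.80665 = 2049.6 m/s.
Rocket equation: m₀/m_f = exp(Δv / v_e) = exp(540 / 2049.6) = exp(0.2635) = 1.3014.
m_f = m₀ / 1.3014 = 782 / 1.3014 = 600.891 kg.

final mass ≈ 601 kg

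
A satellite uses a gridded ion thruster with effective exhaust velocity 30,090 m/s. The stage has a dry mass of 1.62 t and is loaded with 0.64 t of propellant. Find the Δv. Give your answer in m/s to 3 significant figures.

m₀ = m_dry + m_prop = 1.62 + 0.64 = 2.26 t.
Δv = v_e · ln(m₀/m_f) = 30090.0 × ln(1.395) = 30090.0 × 0.3329 ≈ 10018.1 m/s.

Δv ≈ 10000 m/s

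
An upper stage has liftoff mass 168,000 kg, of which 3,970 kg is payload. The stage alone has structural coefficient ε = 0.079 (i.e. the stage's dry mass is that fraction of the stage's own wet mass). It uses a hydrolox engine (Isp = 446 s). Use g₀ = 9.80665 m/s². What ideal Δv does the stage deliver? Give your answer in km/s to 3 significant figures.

Stage wet mass = m₀ − payload = 168,000 − 3,970 = 164,030 kg.
Stage dry mass = ε × stage wet mass = 0.079 × 164,030 = 12,958.4 kg.
Burnout mass m_f = stage dry + payload = 12,958.4 + 3,970 = 16,928.4 kg.
v_e = Isp · g₀ = 446 × 9.80665 = 4373.8 m/s.
Rocket equation: Δv = v_e · ln(168,000/16,928.4) = 4373.8 × ln(9.924) = 4373.8 × 2.2950 ≈ 10038 m/s.

Δv ≈ 10.0 km/s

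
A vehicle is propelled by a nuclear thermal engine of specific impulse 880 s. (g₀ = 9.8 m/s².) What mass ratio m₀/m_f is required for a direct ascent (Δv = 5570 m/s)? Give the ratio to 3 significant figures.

mass ratio ≈ 1.91

v_e = Isp · g₀ = 880 × 9.8 = 8624.0 m/s.
m₀/m_f = exp(Δv / v_e) = exp(5570 / 8624.0) = exp(0.6459) = 1.9076.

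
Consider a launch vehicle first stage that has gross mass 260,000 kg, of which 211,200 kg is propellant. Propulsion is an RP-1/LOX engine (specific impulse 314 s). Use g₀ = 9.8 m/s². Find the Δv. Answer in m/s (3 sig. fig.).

v_e = Isp · g₀ = 314 × 9.8 = 3077.2 m/s.
m_f = m₀ − m_prop = 260,000 − 211,200 = 48,800 kg.
Δv = v_e · ln(m₀/m_f) = 3077.2 × ln(5.328) = 3077.2 × 1.6730 ≈ 5148.0 m/s.

Δv ≈ 5150 m/s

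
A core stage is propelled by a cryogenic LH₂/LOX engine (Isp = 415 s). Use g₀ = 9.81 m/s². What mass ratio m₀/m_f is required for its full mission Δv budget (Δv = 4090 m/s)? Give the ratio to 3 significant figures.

v_e = Isp · g₀ = 415 × 9.81 = 4071.2 m/s.
By the Tsiolkovsky rocket equation, m₀/m_f = exp(Δv / v_e) = exp(4090 / 4071.2) = exp(1.0046) = 2.7309.

mass ratio ≈ 2.73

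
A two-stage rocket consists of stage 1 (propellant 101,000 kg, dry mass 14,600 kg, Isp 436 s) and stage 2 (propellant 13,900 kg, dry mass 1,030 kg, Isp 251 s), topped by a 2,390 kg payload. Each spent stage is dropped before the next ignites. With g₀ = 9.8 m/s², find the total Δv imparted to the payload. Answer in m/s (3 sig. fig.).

Δv ≈ 10100 m/s

Ignition mass of stage 1 = 101,000+14,600 + 13,900+1,030 + 2,390 = 132,920 kg.
Stage 1: m₀ = 132,920 kg, m_f = 132,920 − 101,000 = 31,920 kg; Δv = 436×9.8×ln(4.164) = 4272.8×1.4265 ≈ 6095 m/s.
Stage 2: m₀ = 17,320 kg, m_f = 17,320 − 13,900 = 3,420 kg; Δv = 251×9.8×ln(5.064) = 2459.8×1.6222 ≈ 3990 m/s.
Total Δv = 6095 + 3990 = 10085 m/s.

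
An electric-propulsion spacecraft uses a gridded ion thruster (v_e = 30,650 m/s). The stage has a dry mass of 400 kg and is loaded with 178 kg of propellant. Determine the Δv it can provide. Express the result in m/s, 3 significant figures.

Δv ≈ 11300 m/s

m₀ = m_dry + m_prop = 400 + 178 = 578 kg.
Δv = v_e · ln(m₀/m_f) = 30650.0 × ln(1.445) = 30650.0 × 0.3681 ≈ 11282.6 m/s.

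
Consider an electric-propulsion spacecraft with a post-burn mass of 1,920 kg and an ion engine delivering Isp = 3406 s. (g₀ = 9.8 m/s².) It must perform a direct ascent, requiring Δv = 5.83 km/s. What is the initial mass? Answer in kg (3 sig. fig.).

initial mass ≈ 2290 kg

v_e = Isp · g₀ = 3406 × 9.8 = 33378.8 m/s.
By the Tsiolkovsky rocket equation, m₀/m_f = exp(Δv / v_e) = exp(5830 / 33378.8) = exp(0.1747) = 1.1908.
m₀ = m_f × 1.1908 = 1,920 × 1.1908 = 2,286.34 kg.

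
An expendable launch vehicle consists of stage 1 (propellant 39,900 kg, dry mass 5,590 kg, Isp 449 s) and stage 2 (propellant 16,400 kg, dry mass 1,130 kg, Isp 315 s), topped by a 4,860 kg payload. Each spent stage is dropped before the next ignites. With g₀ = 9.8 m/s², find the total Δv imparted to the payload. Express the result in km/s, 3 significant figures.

Δv ≈ 7.97 km/s

Ignition mass of stage 1 = 39,900+5,590 + 16,400+1,130 + 4,860 = 67,880 kg.
Stage 1: m₀ = 67,880 kg, m_f = 67,880 − 39,900 = 27,980 kg; Δv = 449×9.8×ln(2.426) = 4400.2×0.8863 ≈ 3900 m/s.
Stage 2: m₀ = 22,390 kg, m_f = 22,390 − 16,400 = 5,990 kg; Δv = 315×9.8×ln(3.738) = 3087.0×1.3185 ≈ 4070 m/s.
Total Δv = 3900 + 4070 = 7970 m/s.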